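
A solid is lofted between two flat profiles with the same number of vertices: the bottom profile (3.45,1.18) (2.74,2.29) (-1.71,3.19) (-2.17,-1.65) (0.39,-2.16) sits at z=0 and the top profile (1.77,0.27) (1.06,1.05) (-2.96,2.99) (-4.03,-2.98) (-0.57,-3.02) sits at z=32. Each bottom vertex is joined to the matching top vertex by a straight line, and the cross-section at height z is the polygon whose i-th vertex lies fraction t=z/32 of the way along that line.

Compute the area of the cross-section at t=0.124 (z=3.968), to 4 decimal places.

Cross-section at t=0.124: each vertex is (1-t)·p0[i] + t·p1[i].
  v1: (1-0.124)·(3.45,1.18) + 0.124·(1.77,0.27) = (3.2417,1.0672)
  v2: (1-0.124)·(2.74,2.29) + 0.124·(1.06,1.05) = (2.5317,2.1362)
  v3: (1-0.124)·(-1.71,3.19) + 0.124·(-2.96,2.99) = (-1.8650,3.1652)
  v4: (1-0.124)·(-2.17,-1.65) + 0.124·(-4.03,-2.98) = (-2.4006,-1.8149)
  v5: (1-0.124)·(0.39,-2.16) + 0.124·(-0.57,-3.02) = (0.2710,-2.2666)
Shoelace sum Σ(x_i·y_{i+1} − x_{i+1}·y_i):
  i=1: 3.2417·2.1362 − 2.5317·1.0672 = +4.2233 (running +4.2233)
  i=2: 2.5317·3.1652 − -1.8650·2.1362 = +11.9974 (running +16.2207)
  i=3: -1.8650·-1.8149 − -2.4006·3.1652 = +10.9833 (running +27.2040)
  i=4: -2.4006·-2.2666 − 0.2710·-1.8149 = +5.9332 (running +33.1371)
  i=5: 0.2710·1.0672 − 3.2417·-2.2666 = +7.6369 (running +40.7740)
Area = |Σ|/2 = |40.7740|/2 = 20.3870

Area at t=0.124: 20.3870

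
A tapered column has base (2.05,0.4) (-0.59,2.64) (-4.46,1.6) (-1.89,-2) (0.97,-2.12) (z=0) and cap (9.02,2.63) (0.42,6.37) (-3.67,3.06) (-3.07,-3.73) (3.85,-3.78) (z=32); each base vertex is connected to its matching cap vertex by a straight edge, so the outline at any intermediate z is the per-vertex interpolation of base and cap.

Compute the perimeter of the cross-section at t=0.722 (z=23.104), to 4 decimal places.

Cross-section at t=0.722: each vertex is (1-t)·p0[i] + t·p1[i].
  v1: (1-0.722)·(2.05,0.4) + 0.722·(9.02,2.63) = (7.0823,2.0101)
  v2: (1-0.722)·(-0.59,2.64) + 0.722·(0.42,6.37) = (0.1392,5.3331)
  v3: (1-0.722)·(-4.46,1.6) + 0.722·(-3.67,3.06) = (-3.8896,2.6541)
  v4: (1-0.722)·(-1.89,-2) + 0.722·(-3.07,-3.73) = (-2.7420,-3.2491)
  v5: (1-0.722)·(0.97,-2.12) + 0.722·(3.85,-3.78) = (3.0494,-3.3185)
Perimeter = Σ |v_{i+1} − v_i|:
  edge 1→2: √(-6.9431² + 3.3230²) = 7.6974 (running 7.6974)
  edge 2→3: √(-4.0288² + -2.6789²) = 4.8382 (running 12.5356)
  edge 3→4: √(1.1477² + -5.9032²) = 6.0137 (running 18.5493)
  edge 4→5: √(5.7913² + -0.0695²) = 5.7917 (running 24.3410)
  edge 5→1: √(4.0330² + 5.3286²) = 6.6827 (running 31.0237)
Perimeter = 31.0237

Perimeter at t=0.722: 31.0237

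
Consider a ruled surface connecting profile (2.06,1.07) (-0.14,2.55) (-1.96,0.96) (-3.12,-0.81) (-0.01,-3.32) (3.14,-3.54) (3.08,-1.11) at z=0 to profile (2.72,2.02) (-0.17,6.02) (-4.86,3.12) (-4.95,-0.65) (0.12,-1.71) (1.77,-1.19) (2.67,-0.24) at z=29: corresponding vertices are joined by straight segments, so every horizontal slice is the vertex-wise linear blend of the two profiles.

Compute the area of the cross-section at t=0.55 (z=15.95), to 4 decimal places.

Cross-section at t=0.55: each vertex is (1-t)·p0[i] + t·p1[i].
  v1: (1-0.55)·(2.06,1.07) + 0.55·(2.72,2.02) = (2.4230,1.5925)
  v2: (1-0.55)·(-0.14,2.55) + 0.55·(-0.17,6.02) = (-0.1565,4.4585)
  v3: (1-0.55)·(-1.96,0.96) + 0.55·(-4.86,3.12) = (-3.5550,2.1480)
  v4: (1-0.55)·(-3.12,-0.81) + 0.55·(-4.95,-0.65) = (-4.1265,-0.7220)
  v5: (1-0.55)·(-0.01,-3.32) + 0.55·(0.12,-1.71) = (0.0615,-2.4345)
  v6: (1-0.55)·(3.14,-3.54) + 0.55·(1.77,-1.19) = (2.3865,-2.2475)
  v7: (1-0.55)·(3.08,-1.11) + 0.55·(2.67,-0.24) = (2.8545,-0.6315)
Shoelace sum Σ(x_i·y_{i+1} − x_{i+1}·y_i):
  i=1: 2.4230·4.4585 − -0.1565·1.5925 = +11.0522 (running +11.0522)
  i=2: -0.1565·2.1480 − -3.5550·4.4585 = +15.5138 (running +26.5660)
  i=3: -3.5550·-0.7220 − -4.1265·2.1480 = +11.4304 (running +37.9964)
  i=4: -4.1265·-2.4345 − 0.0615·-0.7220 = +10.0904 (running +48.0868)
  i=5: 0.0615·-2.2475 − 2.3865·-2.4345 = +5.6717 (running +53.7585)
  i=6: 2.3865·-0.6315 − 2.8545·-2.2475 = +4.9084 (running +58.6669)
  i=7: 2.8545·1.5925 − 2.4230·-0.6315 = +6.0759 (running +64.7428)
Area = |Σ|/2 = |64.7428|/2 = 32.3714

Area at t=0.55: 32.3714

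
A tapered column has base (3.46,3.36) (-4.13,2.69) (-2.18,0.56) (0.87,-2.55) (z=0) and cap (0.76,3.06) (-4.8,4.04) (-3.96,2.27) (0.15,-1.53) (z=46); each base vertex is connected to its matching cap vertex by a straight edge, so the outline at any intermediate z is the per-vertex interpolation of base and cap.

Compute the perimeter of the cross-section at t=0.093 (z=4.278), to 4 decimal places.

Cross-section at t=0.093: each vertex is (1-t)·p0[i] + t·p1[i].
  v1: (1-0.093)·(3.46,3.36) + 0.093·(0.76,3.06) = (3.2089,3.3321)
  v2: (1-0.093)·(-4.13,2.69) + 0.093·(-4.8,4.04) = (-4.1923,2.8155)
  v3: (1-0.093)·(-2.18,0.56) + 0.093·(-3.96,2.27) = (-2.3455,0.7190)
  v4: (1-0.093)·(0.87,-2.55) + 0.093·(0.15,-1.53) = (0.8030,-2.4551)
Perimeter = Σ |v_{i+1} − v_i|:
  edge 1→2: √(-7.4012² + -0.5166²) = 7.4192 (running 7.4192)
  edge 2→3: √(1.8468² + -2.0965²) = 2.7939 (running 10.2131)
  edge 3→4: √(3.1486² + -3.1742²) = 4.4709 (running 14.6840)
  edge 4→1: √(2.4059² + 5.7872²) = 6.2674 (running 20.9514)
Perimeter = 20.9514

Perimeter at t=0.093: 20.9514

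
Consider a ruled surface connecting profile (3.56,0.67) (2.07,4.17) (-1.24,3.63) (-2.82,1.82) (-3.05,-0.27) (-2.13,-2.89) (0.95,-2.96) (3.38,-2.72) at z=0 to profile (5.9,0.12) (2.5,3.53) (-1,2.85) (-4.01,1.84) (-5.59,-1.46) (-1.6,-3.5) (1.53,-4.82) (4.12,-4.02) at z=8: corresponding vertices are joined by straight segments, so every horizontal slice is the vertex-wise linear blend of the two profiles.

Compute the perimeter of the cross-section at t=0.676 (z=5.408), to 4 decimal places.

Perimeter at t=0.676: 27.5764

Cross-section at t=0.676: each vertex is (1-t)·p0[i] + t·p1[i].
  v1: (1-0.676)·(3.56,0.67) + 0.676·(5.9,0.12) = (5.1418,0.2982)
  v2: (1-0.676)·(2.07,4.17) + 0.676·(2.5,3.53) = (2.3607,3.7374)
  v3: (1-0.676)·(-1.24,3.63) + 0.676·(-1,2.85) = (-1.0778,3.1027)
  v4: (1-0.676)·(-2.82,1.82) + 0.676·(-4.01,1.84) = (-3.6244,1.8335)
  v5: (1-0.676)·(-3.05,-0.27) + 0.676·(-5.59,-1.46) = (-4.7670,-1.0744)
  v6: (1-0.676)·(-2.13,-2.89) + 0.676·(-1.6,-3.5) = (-1.7717,-3.3024)
  v7: (1-0.676)·(0.95,-2.96) + 0.676·(1.53,-4.82) = (1.3421,-4.2174)
  v8: (1-0.676)·(3.38,-2.72) + 0.676·(4.12,-4.02) = (3.8802,-3.5988)
Perimeter = Σ |v_{i+1} − v_i|:
  edge 1→2: √(-2.7812² + 3.4392²) = 4.4230 (running 4.4230)
  edge 2→3: √(-3.4384² + -0.6346²) = 3.4965 (running 7.9195)
  edge 3→4: √(-2.5467² + -1.2692²) = 2.8454 (running 10.7649)
  edge 4→5: √(-1.1426² + -2.9080²) = 3.1244 (running 13.8893)
  edge 5→6: √(2.9953² + -2.2279²) = 3.7330 (running 17.6223)
  edge 6→7: √(3.1138² + -0.9150²) = 3.2455 (running 20.8678)
  edge 7→8: √(2.5382² + 0.6186²) = 2.6124 (running 23.4802)
  edge 8→1: √(1.2616² + 3.8970²) = 4.0961 (running 27.5764)
Perimeter = 27.5764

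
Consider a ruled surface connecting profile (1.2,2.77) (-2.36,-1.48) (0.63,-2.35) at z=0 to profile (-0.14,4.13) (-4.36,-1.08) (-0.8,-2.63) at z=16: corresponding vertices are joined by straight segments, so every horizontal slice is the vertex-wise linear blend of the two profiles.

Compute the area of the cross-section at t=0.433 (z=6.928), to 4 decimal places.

Area at t=0.433: 9.7900

Cross-section at t=0.433: each vertex is (1-t)·p0[i] + t·p1[i].
  v1: (1-0.433)·(1.2,2.77) + 0.433·(-0.14,4.13) = (0.6198,3.3589)
  v2: (1-0.433)·(-2.36,-1.48) + 0.433·(-4.36,-1.08) = (-3.2260,-1.3068)
  v3: (1-0.433)·(0.63,-2.35) + 0.433·(-0.8,-2.63) = (0.0108,-2.4712)
Shoelace sum Σ(x_i·y_{i+1} − x_{i+1}·y_i):
  i=1: 0.6198·-1.3068 − -3.2260·3.3589 = +10.0258 (running +10.0258)
  i=2: -3.2260·-2.4712 − 0.0108·-1.3068 = +7.9863 (running +18.0122)
  i=3: 0.0108·3.3589 − 0.6198·-2.4712 = +1.5679 (running +19.5801)
Area = |Σ|/2 = |19.5801|/2 = 9.7900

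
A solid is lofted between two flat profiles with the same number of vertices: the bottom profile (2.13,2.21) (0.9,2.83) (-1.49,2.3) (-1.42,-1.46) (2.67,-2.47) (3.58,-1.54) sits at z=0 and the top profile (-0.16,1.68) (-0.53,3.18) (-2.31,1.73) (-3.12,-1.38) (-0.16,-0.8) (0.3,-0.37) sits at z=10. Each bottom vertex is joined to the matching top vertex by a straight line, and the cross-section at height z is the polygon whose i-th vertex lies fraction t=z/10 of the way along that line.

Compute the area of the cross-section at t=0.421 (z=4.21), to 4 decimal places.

Cross-section at t=0.421: each vertex is (1-t)·p0[i] + t·p1[i].
  v1: (1-0.421)·(2.13,2.21) + 0.421·(-0.16,1.68) = (1.1659,1.9869)
  v2: (1-0.421)·(0.9,2.83) + 0.421·(-0.53,3.18) = (0.2980,2.9773)
  v3: (1-0.421)·(-1.49,2.3) + 0.421·(-2.31,1.73) = (-1.8352,2.0600)
  v4: (1-0.421)·(-1.42,-1.46) + 0.421·(-3.12,-1.38) = (-2.1357,-1.4263)
  v5: (1-0.421)·(2.67,-2.47) + 0.421·(-0.16,-0.8) = (1.4786,-1.7669)
  v6: (1-0.421)·(3.58,-1.54) + 0.421·(0.3,-0.37) = (2.1991,-1.0474)
Shoelace sum Σ(x_i·y_{i+1} − x_{i+1}·y_i):
  i=1: 1.1659·2.9773 − 0.2980·1.9869 = +2.8793 (running +2.8793)
  i=2: 0.2980·2.0600 − -1.8352·2.9773 = +6.0779 (running +8.9572)
  i=3: -1.8352·-1.4263 − -2.1357·2.0600 = +7.0172 (running +15.9744)
  i=4: -2.1357·-1.7669 − 1.4786·-1.4263 = +5.8825 (running +21.8570)
  i=5: 1.4786·-1.0474 − 2.1991·-1.7669 = +2.3370 (running +24.1940)
  i=6: 2.1991·1.9869 − 1.1659·-1.0474 = +5.5906 (running +29.7845)
Area = |Σ|/2 = |29.7845|/2 = 14.8923

Area at t=0.421: 14.8923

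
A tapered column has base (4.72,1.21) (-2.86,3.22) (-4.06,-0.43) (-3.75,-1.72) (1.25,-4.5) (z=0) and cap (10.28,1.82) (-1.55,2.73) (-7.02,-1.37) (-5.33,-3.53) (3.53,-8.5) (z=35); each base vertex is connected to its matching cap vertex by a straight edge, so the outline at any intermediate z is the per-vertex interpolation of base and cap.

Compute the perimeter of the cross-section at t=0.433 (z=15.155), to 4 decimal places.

Perimeter at t=0.433: 33.1184

Cross-section at t=0.433: each vertex is (1-t)·p0[i] + t·p1[i].
  v1: (1-0.433)·(4.72,1.21) + 0.433·(10.28,1.82) = (7.1275,1.4741)
  v2: (1-0.433)·(-2.86,3.22) + 0.433·(-1.55,2.73) = (-2.2928,3.0078)
  v3: (1-0.433)·(-4.06,-0.43) + 0.433·(-7.02,-1.37) = (-5.3417,-0.8370)
  v4: (1-0.433)·(-3.75,-1.72) + 0.433·(-5.33,-3.53) = (-4.4341,-2.5037)
  v5: (1-0.433)·(1.25,-4.5) + 0.433·(3.53,-8.5) = (2.2372,-6.2320)
Perimeter = Σ |v_{i+1} − v_i|:
  edge 1→2: √(-9.4202² + 1.5337²) = 9.5443 (running 9.5443)
  edge 2→3: √(-3.0489² + -3.8449²) = 4.9070 (running 14.4513)
  edge 3→4: √(0.9075² + -1.6667²) = 1.8978 (running 16.3491)
  edge 4→5: √(6.6714² + -3.7283²) = 7.6425 (running 23.9915)
  edge 5→1: √(4.8902² + 7.7061²) = 9.1268 (running 33.1184)
Perimeter = 33.1184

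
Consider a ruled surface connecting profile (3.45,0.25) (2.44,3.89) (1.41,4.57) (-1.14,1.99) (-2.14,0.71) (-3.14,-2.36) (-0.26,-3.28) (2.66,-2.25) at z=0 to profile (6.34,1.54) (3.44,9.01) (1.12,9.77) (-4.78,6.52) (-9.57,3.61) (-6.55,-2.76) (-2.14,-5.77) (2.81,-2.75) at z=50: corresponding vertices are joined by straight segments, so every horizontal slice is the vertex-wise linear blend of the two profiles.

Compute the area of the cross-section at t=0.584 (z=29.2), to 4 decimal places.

Area at t=0.584: 90.8723

Cross-section at t=0.584: each vertex is (1-t)·p0[i] + t·p1[i].
  v1: (1-0.584)·(3.45,0.25) + 0.584·(6.34,1.54) = (5.1378,1.0034)
  v2: (1-0.584)·(2.44,3.89) + 0.584·(3.44,9.01) = (3.0240,6.8801)
  v3: (1-0.584)·(1.41,4.57) + 0.584·(1.12,9.77) = (1.2406,7.6068)
  v4: (1-0.584)·(-1.14,1.99) + 0.584·(-4.78,6.52) = (-3.2658,4.6355)
  v5: (1-0.584)·(-2.14,0.71) + 0.584·(-9.57,3.61) = (-6.4791,2.4036)
  v6: (1-0.584)·(-3.14,-2.36) + 0.584·(-6.55,-2.76) = (-5.1314,-2.5936)
  v7: (1-0.584)·(-0.26,-3.28) + 0.584·(-2.14,-5.77) = (-1.3579,-4.7342)
  v8: (1-0.584)·(2.66,-2.25) + 0.584·(2.81,-2.75) = (2.7476,-2.5420)
Shoelace sum Σ(x_i·y_{i+1} − x_{i+1}·y_i):
  i=1: 5.1378·6.8801 − 3.0240·1.0034 = +32.3140 (running +32.3140)
  i=2: 3.0240·7.6068 − 1.2406·6.8801 = +14.4673 (running +46.7813)
  i=3: 1.2406·4.6355 − -3.2658·7.6068 = +30.5930 (running +77.3743)
  i=4: -3.2658·2.4036 − -6.4791·4.6355 = +22.1845 (running +99.5588)
  i=5: -6.4791·-2.5936 − -5.1314·2.4036 = +29.1382 (running +128.6970)
  i=6: -5.1314·-4.7342 − -1.3579·-2.5936 = +20.7712 (running +149.4681)
  i=7: -1.3579·-2.5420 − 2.7476·-4.7342 = +16.4594 (running +165.9275)
  i=8: 2.7476·1.0034 − 5.1378·-2.5420 = +15.8170 (running +181.7446)
Area = |Σ|/2 = |181.7446|/2 = 90.8723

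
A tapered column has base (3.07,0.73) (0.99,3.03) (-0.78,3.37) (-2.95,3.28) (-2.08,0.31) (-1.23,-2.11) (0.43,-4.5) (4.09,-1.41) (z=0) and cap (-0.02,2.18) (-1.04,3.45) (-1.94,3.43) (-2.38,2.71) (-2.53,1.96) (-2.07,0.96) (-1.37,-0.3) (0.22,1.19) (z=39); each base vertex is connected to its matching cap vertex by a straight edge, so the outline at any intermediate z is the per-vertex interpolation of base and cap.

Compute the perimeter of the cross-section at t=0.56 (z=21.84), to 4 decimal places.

Perimeter at t=0.56: 15.3594

Cross-section at t=0.56: each vertex is (1-t)·p0[i] + t·p1[i].
  v1: (1-0.56)·(3.07,0.73) + 0.56·(-0.02,2.18) = (1.3396,1.5420)
  v2: (1-0.56)·(0.99,3.03) + 0.56·(-1.04,3.45) = (-0.1468,3.2652)
  v3: (1-0.56)·(-0.78,3.37) + 0.56·(-1.94,3.43) = (-1.4296,3.4036)
  v4: (1-0.56)·(-2.95,3.28) + 0.56·(-2.38,2.71) = (-2.6308,2.9608)
  v5: (1-0.56)·(-2.08,0.31) + 0.56·(-2.53,1.96) = (-2.3320,1.2340)
  v6: (1-0.56)·(-1.23,-2.11) + 0.56·(-2.07,0.96) = (-1.7004,-0.3908)
  v7: (1-0.56)·(0.43,-4.5) + 0.56·(-1.37,-0.3) = (-0.5780,-2.1480)
  v8: (1-0.56)·(4.09,-1.41) + 0.56·(0.22,1.19) = (1.9228,0.0460)
Perimeter = Σ |v_{i+1} − v_i|:
  edge 1→2: √(-1.4864² + 1.7232²) = 2.2757 (running 2.2757)
  edge 2→3: √(-1.2828² + 0.1384²) = 1.2902 (running 3.5659)
  edge 3→4: √(-1.2012² + -0.4428²) = 1.2802 (running 4.8462)
  edge 4→5: √(0.2988² + -1.7268²) = 1.7525 (running 6.5986)
  edge 5→6: √(0.6316² + -1.6248²) = 1.7432 (running 8.3419)
  edge 6→7: √(1.1224² + -1.7572²) = 2.0851 (running 10.4269)
  edge 7→8: √(2.5008² + 2.1940²) = 3.3268 (running 13.7537)
  edge 8→1: √(-0.5832² + 1.4960²) = 1.6057 (running 15.3594)
Perimeter = 15.3594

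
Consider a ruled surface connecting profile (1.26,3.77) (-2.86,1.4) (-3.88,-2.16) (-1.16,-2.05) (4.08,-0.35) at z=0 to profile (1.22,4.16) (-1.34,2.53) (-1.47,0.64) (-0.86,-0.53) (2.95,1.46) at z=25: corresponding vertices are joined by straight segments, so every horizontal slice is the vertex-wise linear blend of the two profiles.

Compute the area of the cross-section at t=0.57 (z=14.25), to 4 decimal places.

Area at t=0.57: 17.7052

Cross-section at t=0.57: each vertex is (1-t)·p0[i] + t·p1[i].
  v1: (1-0.57)·(1.26,3.77) + 0.57·(1.22,4.16) = (1.2372,3.9923)
  v2: (1-0.57)·(-2.86,1.4) + 0.57·(-1.34,2.53) = (-1.9936,2.0441)
  v3: (1-0.57)·(-3.88,-2.16) + 0.57·(-1.47,0.64) = (-2.5063,-0.5640)
  v4: (1-0.57)·(-1.16,-2.05) + 0.57·(-0.86,-0.53) = (-0.9890,-1.1836)
  v5: (1-0.57)·(4.08,-0.35) + 0.57·(2.95,1.46) = (3.4359,0.6817)
Shoelace sum Σ(x_i·y_{i+1} − x_{i+1}·y_i):
  i=1: 1.2372·2.0441 − -1.9936·3.9923 = +10.4880 (running +10.4880)
  i=2: -1.9936·-0.5640 − -2.5063·2.0441 = +6.2475 (running +16.7355)
  i=3: -2.5063·-1.1836 − -0.9890·-0.5640 = +2.4087 (running +19.1442)
  i=4: -0.9890·0.6817 − 3.4359·-1.1836 = +3.3925 (running +22.5367)
  i=5: 3.4359·3.9923 − 1.2372·0.6817 = +12.8737 (running +35.4105)
Area = |Σ|/2 = |35.4105|/2 = 17.7052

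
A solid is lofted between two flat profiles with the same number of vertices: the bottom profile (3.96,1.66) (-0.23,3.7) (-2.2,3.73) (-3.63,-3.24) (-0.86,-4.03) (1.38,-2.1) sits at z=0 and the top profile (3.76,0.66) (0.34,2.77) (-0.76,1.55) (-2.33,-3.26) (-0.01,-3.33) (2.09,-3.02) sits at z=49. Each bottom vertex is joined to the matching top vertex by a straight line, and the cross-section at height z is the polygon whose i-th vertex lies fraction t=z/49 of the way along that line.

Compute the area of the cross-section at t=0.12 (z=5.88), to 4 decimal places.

Cross-section at t=0.12: each vertex is (1-t)·p0[i] + t·p1[i].
  v1: (1-0.12)·(3.96,1.66) + 0.12·(3.76,0.66) = (3.9360,1.5400)
  v2: (1-0.12)·(-0.23,3.7) + 0.12·(0.34,2.77) = (-0.1616,3.5884)
  v3: (1-0.12)·(-2.2,3.73) + 0.12·(-0.76,1.55) = (-2.0272,3.4684)
  v4: (1-0.12)·(-3.63,-3.24) + 0.12·(-2.33,-3.26) = (-3.4740,-3.2424)
  v5: (1-0.12)·(-0.86,-4.03) + 0.12·(-0.01,-3.33) = (-0.7580,-3.9460)
  v6: (1-0.12)·(1.38,-2.1) + 0.12·(2.09,-3.02) = (1.4652,-2.2104)
Shoelace sum Σ(x_i·y_{i+1} − x_{i+1}·y_i):
  i=1: 3.9360·3.5884 − -0.1616·1.5400 = +14.3728 (running +14.3728)
  i=2: -0.1616·3.4684 − -2.0272·3.5884 = +6.7139 (running +21.0867)
  i=3: -2.0272·-3.2424 − -3.4740·3.4684 = +18.6222 (running +39.7089)
  i=4: -3.4740·-3.9460 − -0.7580·-3.2424 = +11.2507 (running +50.9596)
  i=5: -0.7580·-2.2104 − 1.4652·-3.9460 = +7.4572 (running +58.4168)
  i=6: 1.4652·1.5400 − 3.9360·-2.2104 = +10.9565 (running +69.3733)
Area = |Σ|/2 = |69.3733|/2 = 34.6867

Area at t=0.12: 34.6867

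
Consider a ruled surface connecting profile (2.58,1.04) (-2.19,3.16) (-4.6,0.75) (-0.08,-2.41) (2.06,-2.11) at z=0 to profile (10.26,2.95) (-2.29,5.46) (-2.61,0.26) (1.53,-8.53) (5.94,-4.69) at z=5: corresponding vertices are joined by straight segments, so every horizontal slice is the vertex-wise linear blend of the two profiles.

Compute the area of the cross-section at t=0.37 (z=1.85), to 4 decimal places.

Cross-section at t=0.37: each vertex is (1-t)·p0[i] + t·p1[i].
  v1: (1-0.37)·(2.58,1.04) + 0.37·(10.26,2.95) = (5.4216,1.7467)
  v2: (1-0.37)·(-2.19,3.16) + 0.37·(-2.29,5.46) = (-2.2270,4.0110)
  v3: (1-0.37)·(-4.6,0.75) + 0.37·(-2.61,0.26) = (-3.8637,0.5687)
  v4: (1-0.37)·(-0.08,-2.41) + 0.37·(1.53,-8.53) = (0.5157,-4.6744)
  v5: (1-0.37)·(2.06,-2.11) + 0.37·(5.94,-4.69) = (3.4956,-3.0646)
Shoelace sum Σ(x_i·y_{i+1} − x_{i+1}·y_i):
  i=1: 5.4216·4.0110 − -2.2270·1.7467 = +25.6359 (running +25.6359)
  i=2: -2.2270·0.5687 − -3.8637·4.0110 = +14.2308 (running +39.8667)
  i=3: -3.8637·-4.6744 − 0.5157·0.5687 = +17.7672 (running +57.6339)
  i=4: 0.5157·-3.0646 − 3.4956·-4.6744 = +14.7594 (running +72.3934)
  i=5: 3.4956·1.7467 − 5.4216·-3.0646 = +22.7208 (running +95.1142)
Area = |Σ|/2 = |95.1142|/2 = 47.5571

Area at t=0.37: 47.5571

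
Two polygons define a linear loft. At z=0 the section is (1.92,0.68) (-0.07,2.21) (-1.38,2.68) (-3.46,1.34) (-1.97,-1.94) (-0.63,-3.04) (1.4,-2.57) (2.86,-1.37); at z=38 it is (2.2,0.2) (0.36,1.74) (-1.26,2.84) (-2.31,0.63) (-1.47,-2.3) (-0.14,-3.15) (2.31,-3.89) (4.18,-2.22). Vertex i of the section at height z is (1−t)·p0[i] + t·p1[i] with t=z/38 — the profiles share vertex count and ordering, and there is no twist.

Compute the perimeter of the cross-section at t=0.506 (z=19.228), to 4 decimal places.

Cross-section at t=0.506: each vertex is (1-t)·p0[i] + t·p1[i].
  v1: (1-0.506)·(1.92,0.68) + 0.506·(2.2,0.2) = (2.0617,0.4371)
  v2: (1-0.506)·(-0.07,2.21) + 0.506·(0.36,1.74) = (0.1476,1.9722)
  v3: (1-0.506)·(-1.38,2.68) + 0.506·(-1.26,2.84) = (-1.3193,2.7610)
  v4: (1-0.506)·(-3.46,1.34) + 0.506·(-2.31,0.63) = (-2.8781,0.9807)
  v5: (1-0.506)·(-1.97,-1.94) + 0.506·(-1.47,-2.3) = (-1.7170,-2.1222)
  v6: (1-0.506)·(-0.63,-3.04) + 0.506·(-0.14,-3.15) = (-0.3821,-3.0957)
  v7: (1-0.506)·(1.4,-2.57) + 0.506·(2.31,-3.89) = (1.8605,-3.2379)
  v8: (1-0.506)·(2.86,-1.37) + 0.506·(4.18,-2.22) = (3.5279,-1.8001)
Perimeter = Σ |v_{i+1} − v_i|:
  edge 1→2: √(-1.9141² + 1.5351²) = 2.4536 (running 2.4536)
  edge 2→3: √(-1.4669² + 0.7888²) = 1.6655 (running 4.1191)
  edge 3→4: √(-1.5588² + -1.7802²) = 2.3662 (running 6.4853)
  edge 4→5: √(1.1611² + -3.1029²) = 3.3130 (running 9.7984)
  edge 5→6: √(1.3349² + -0.9735²) = 1.6522 (running 11.4506)
  edge 6→7: √(2.2425² + -0.1423²) = 2.2470 (running 13.6976)
  edge 7→8: √(1.6675² + 1.4378²) = 2.2018 (running 15.8994)
  edge 8→1: √(-1.4662² + 2.2372²) = 2.6749 (running 18.5742)
Perimeter = 18.5742

Perimeter at t=0.506: 18.5742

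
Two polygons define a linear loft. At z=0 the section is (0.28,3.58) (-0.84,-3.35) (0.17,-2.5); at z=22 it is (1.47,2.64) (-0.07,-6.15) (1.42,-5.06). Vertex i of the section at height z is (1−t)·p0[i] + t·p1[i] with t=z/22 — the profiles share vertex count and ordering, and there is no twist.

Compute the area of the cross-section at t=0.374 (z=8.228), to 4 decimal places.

Cross-section at t=0.374: each vertex is (1-t)·p0[i] + t·p1[i].
  v1: (1-0.374)·(0.28,3.58) + 0.374·(1.47,2.64) = (0.7251,3.2284)
  v2: (1-0.374)·(-0.84,-3.35) + 0.374·(-0.07,-6.15) = (-0.5520,-4.3972)
  v3: (1-0.374)·(0.17,-2.5) + 0.374·(1.42,-5.06) = (0.6375,-3.4574)
Shoelace sum Σ(x_i·y_{i+1} − x_{i+1}·y_i):
  i=1: 0.7251·-4.3972 − -0.5520·3.2284 = -1.4061 (running -1.4061)
  i=2: -0.5520·-3.4574 − 0.6375·-4.3972 = +4.7118 (running +3.3057)
  i=3: 0.6375·3.2284 − 0.7251·-3.4574 = +4.5650 (running +7.8707)
Area = |Σ|/2 = |7.8707|/2 = 3.9354

Area at t=0.374: 3.9354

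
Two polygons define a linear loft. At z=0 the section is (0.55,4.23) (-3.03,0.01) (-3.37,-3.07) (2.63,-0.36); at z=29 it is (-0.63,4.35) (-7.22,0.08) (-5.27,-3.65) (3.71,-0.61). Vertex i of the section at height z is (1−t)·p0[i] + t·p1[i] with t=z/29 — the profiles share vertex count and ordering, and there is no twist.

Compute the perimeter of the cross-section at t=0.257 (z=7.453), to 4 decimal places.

Cross-section at t=0.257: each vertex is (1-t)·p0[i] + t·p1[i].
  v1: (1-0.257)·(0.55,4.23) + 0.257·(-0.63,4.35) = (0.2467,4.2608)
  v2: (1-0.257)·(-3.03,0.01) + 0.257·(-7.22,0.08) = (-4.1068,0.0280)
  v3: (1-0.257)·(-3.37,-3.07) + 0.257·(-5.27,-3.65) = (-3.8583,-3.2191)
  v4: (1-0.257)·(2.63,-0.36) + 0.257·(3.71,-0.61) = (2.9076,-0.4243)
Perimeter = Σ |v_{i+1} − v_i|:
  edge 1→2: √(-4.3536² + -4.2329²) = 6.0721 (running 6.0721)
  edge 2→3: √(0.2485² + -3.2470²) = 3.2565 (running 9.3287)
  edge 3→4: √(6.7659² + 2.7948²) = 7.3204 (running 16.6490)
  edge 4→1: √(-2.6608² + 4.6851²) = 5.3880 (running 22.0370)
Perimeter = 22.0370

Perimeter at t=0.257: 22.0370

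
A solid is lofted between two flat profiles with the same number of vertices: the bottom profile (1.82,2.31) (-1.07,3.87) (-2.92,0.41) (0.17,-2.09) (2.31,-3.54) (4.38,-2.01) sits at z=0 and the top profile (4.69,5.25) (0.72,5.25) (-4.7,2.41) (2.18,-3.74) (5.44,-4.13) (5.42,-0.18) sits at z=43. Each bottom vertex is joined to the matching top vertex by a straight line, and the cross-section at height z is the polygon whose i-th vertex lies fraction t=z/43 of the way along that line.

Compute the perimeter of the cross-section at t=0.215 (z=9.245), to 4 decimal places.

Perimeter at t=0.215: 23.0264

Cross-section at t=0.215: each vertex is (1-t)·p0[i] + t·p1[i].
  v1: (1-0.215)·(1.82,2.31) + 0.215·(4.69,5.25) = (2.4371,2.9421)
  v2: (1-0.215)·(-1.07,3.87) + 0.215·(0.72,5.25) = (-0.6852,4.1667)
  v3: (1-0.215)·(-2.92,0.41) + 0.215·(-4.7,2.41) = (-3.3027,0.8400)
  v4: (1-0.215)·(0.17,-2.09) + 0.215·(2.18,-3.74) = (0.6021,-2.4447)
  v5: (1-0.215)·(2.31,-3.54) + 0.215·(5.44,-4.13) = (2.9829,-3.6669)
  v6: (1-0.215)·(4.38,-2.01) + 0.215·(5.42,-0.18) = (4.6036,-1.6165)
Perimeter = Σ |v_{i+1} − v_i|:
  edge 1→2: √(-3.1222² + 1.2246²) = 3.3538 (running 3.3538)
  edge 2→3: √(-2.6176² + -3.3267²) = 4.2330 (running 7.5868)
  edge 3→4: √(3.9049² + -3.2847²) = 5.1027 (running 12.6895)
  edge 4→5: √(2.3808² + -1.2221²) = 2.6761 (running 15.3656)
  edge 5→6: √(1.6207² + 2.0503²) = 2.6135 (running 17.9791)
  edge 6→1: √(-2.1665² + 4.5587²) = 5.0473 (running 23.0264)
Perimeter = 23.0264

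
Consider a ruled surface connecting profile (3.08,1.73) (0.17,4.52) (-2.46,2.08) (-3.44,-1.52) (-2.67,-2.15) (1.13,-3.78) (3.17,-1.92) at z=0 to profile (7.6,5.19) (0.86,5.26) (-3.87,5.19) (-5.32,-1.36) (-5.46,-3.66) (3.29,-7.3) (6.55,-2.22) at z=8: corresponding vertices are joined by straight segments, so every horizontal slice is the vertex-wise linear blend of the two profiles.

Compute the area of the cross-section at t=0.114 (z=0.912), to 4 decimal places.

Cross-section at t=0.114: each vertex is (1-t)·p0[i] + t·p1[i].
  v1: (1-0.114)·(3.08,1.73) + 0.114·(7.6,5.19) = (3.5953,2.1244)
  v2: (1-0.114)·(0.17,4.52) + 0.114·(0.86,5.26) = (0.2487,4.6044)
  v3: (1-0.114)·(-2.46,2.08) + 0.114·(-3.87,5.19) = (-2.6207,2.4345)
  v4: (1-0.114)·(-3.44,-1.52) + 0.114·(-5.32,-1.36) = (-3.6543,-1.5018)
  v5: (1-0.114)·(-2.67,-2.15) + 0.114·(-5.46,-3.66) = (-2.9881,-2.3221)
  v6: (1-0.114)·(1.13,-3.78) + 0.114·(3.29,-7.3) = (1.3762,-4.1813)
  v7: (1-0.114)·(3.17,-1.92) + 0.114·(6.55,-2.22) = (3.5553,-1.9542)
Shoelace sum Σ(x_i·y_{i+1} − x_{i+1}·y_i):
  i=1: 3.5953·4.6044 − 0.2487·2.1244 = +16.0257 (running +16.0257)
  i=2: 0.2487·2.4345 − -2.6207·4.6044 = +12.6722 (running +28.6979)
  i=3: -2.6207·-1.5018 − -3.6543·2.4345 = +12.8323 (running +41.5302)
  i=4: -3.6543·-2.3221 − -2.9881·-1.5018 = +3.9985 (running +45.5287)
  i=5: -2.9881·-4.1813 − 1.3762·-2.3221 = +15.6897 (running +61.2184)
  i=6: 1.3762·-1.9542 − 3.5553·-4.1813 = +12.1763 (running +73.3948)
  i=7: 3.5553·2.1244 − 3.5953·-1.9542 = +14.5790 (running +87.9737)
Area = |Σ|/2 = |87.9737|/2 = 43.9869

Area at t=0.114: 43.9869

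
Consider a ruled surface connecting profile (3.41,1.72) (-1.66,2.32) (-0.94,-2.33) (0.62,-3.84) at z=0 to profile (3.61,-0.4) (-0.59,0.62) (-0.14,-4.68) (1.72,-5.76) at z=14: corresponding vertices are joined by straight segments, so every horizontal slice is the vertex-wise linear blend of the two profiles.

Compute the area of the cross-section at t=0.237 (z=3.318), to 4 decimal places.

Cross-section at t=0.237: each vertex is (1-t)·p0[i] + t·p1[i].
  v1: (1-0.237)·(3.41,1.72) + 0.237·(3.61,-0.4) = (3.4574,1.2176)
  v2: (1-0.237)·(-1.66,2.32) + 0.237·(-0.59,0.62) = (-1.4064,1.9171)
  v3: (1-0.237)·(-0.94,-2.33) + 0.237·(-0.14,-4.68) = (-0.7504,-2.8869)
  v4: (1-0.237)·(0.62,-3.84) + 0.237·(1.72,-5.76) = (0.8807,-4.2950)
Shoelace sum Σ(x_i·y_{i+1} − x_{i+1}·y_i):
  i=1: 3.4574·1.9171 − -1.4064·1.2176 = +8.3406 (running +8.3406)
  i=2: -1.4064·-2.8869 − -0.7504·1.9171 = +5.4988 (running +13.8394)
  i=3: -0.7504·-4.2950 − 0.8807·-2.8869 = +5.7655 (running +19.6049)
  i=4: 0.8807·1.2176 − 3.4574·-4.2950 = +15.9220 (running +35.5269)
Area = |Σ|/2 = |35.5269|/2 = 17.7635

Area at t=0.237: 17.7635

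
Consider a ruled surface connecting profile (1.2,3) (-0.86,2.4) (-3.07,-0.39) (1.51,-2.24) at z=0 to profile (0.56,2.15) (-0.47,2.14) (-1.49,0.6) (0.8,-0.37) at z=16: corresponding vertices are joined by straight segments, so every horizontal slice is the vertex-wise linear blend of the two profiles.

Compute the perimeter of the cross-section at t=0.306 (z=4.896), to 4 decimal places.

Perimeter at t=0.306: 13.4343

Cross-section at t=0.306: each vertex is (1-t)·p0[i] + t·p1[i].
  v1: (1-0.306)·(1.2,3) + 0.306·(0.56,2.15) = (1.0042,2.7399)
  v2: (1-0.306)·(-0.86,2.4) + 0.306·(-0.47,2.14) = (-0.7407,2.3204)
  v3: (1-0.306)·(-3.07,-0.39) + 0.306·(-1.49,0.6) = (-2.5865,-0.0871)
  v4: (1-0.306)·(1.51,-2.24) + 0.306·(0.8,-0.37) = (1.2927,-1.6678)
Perimeter = Σ |v_{i+1} − v_i|:
  edge 1→2: √(-1.7448² + -0.4195²) = 1.7945 (running 1.7945)
  edge 2→3: √(-1.8459² + -2.4075²) = 3.0337 (running 4.8282)
  edge 3→4: √(3.8793² + -1.5807²) = 4.1890 (running 9.0172)
  edge 4→1: √(-0.2886² + 4.4077²) = 4.4171 (running 13.4343)
Perimeter = 13.4343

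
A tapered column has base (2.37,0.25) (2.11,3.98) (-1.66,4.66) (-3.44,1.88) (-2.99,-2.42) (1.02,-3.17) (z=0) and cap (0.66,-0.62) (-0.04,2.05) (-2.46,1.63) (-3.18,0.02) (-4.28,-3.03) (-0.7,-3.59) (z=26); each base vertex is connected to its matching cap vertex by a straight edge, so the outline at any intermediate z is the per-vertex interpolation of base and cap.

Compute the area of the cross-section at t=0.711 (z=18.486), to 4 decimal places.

Area at t=0.711: 22.9630

Cross-section at t=0.711: each vertex is (1-t)·p0[i] + t·p1[i].
  v1: (1-0.711)·(2.37,0.25) + 0.711·(0.66,-0.62) = (1.1542,-0.3686)
  v2: (1-0.711)·(2.11,3.98) + 0.711·(-0.04,2.05) = (0.5814,2.6078)
  v3: (1-0.711)·(-1.66,4.66) + 0.711·(-2.46,1.63) = (-2.2288,2.5057)
  v4: (1-0.711)·(-3.44,1.88) + 0.711·(-3.18,0.02) = (-3.2551,0.5575)
  v5: (1-0.711)·(-2.99,-2.42) + 0.711·(-4.28,-3.03) = (-3.9072,-2.8537)
  v6: (1-0.711)·(1.02,-3.17) + 0.711·(-0.7,-3.59) = (-0.2029,-3.4686)
Shoelace sum Σ(x_i·y_{i+1} − x_{i+1}·y_i):
  i=1: 1.1542·2.6078 − 0.5814·-0.3686 = +3.2241 (running +3.2241)
  i=2: 0.5814·2.5057 − -2.2288·2.6078 = +7.2689 (running +10.4930)
  i=3: -2.2288·0.5575 − -3.2551·2.5057 = +6.9137 (running +17.4067)
  i=4: -3.2551·-2.8537 − -3.9072·0.5575 = +11.4676 (running +28.8743)
  i=5: -3.9072·-3.4686 − -0.2029·-2.8537 = +12.9735 (running +41.8478)
  i=6: -0.2029·-0.3686 − 1.1542·-3.4686 = +4.0782 (running +45.9260)
Area = |Σ|/2 = |45.9260|/2 = 22.9630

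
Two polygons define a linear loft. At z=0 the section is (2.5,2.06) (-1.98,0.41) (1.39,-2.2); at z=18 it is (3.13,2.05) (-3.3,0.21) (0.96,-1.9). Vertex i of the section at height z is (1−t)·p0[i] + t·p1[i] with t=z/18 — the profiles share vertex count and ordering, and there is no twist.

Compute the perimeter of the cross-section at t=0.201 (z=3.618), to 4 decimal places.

Cross-section at t=0.201: each vertex is (1-t)·p0[i] + t·p1[i].
  v1: (1-0.201)·(2.5,2.06) + 0.201·(3.13,2.05) = (2.6266,2.0580)
  v2: (1-0.201)·(-1.98,0.41) + 0.201·(-3.3,0.21) = (-2.2453,0.3698)
  v3: (1-0.201)·(1.39,-2.2) + 0.201·(0.96,-1.9) = (1.3036,-2.1397)
Perimeter = Σ |v_{i+1} − v_i|:
  edge 1→2: √(-4.8719² + -1.6882²) = 5.1561 (running 5.1561)
  edge 2→3: √(3.5489² + -2.5095²) = 4.3465 (running 9.5027)
  edge 3→1: √(1.3231² + 4.1977²) = 4.4013 (running 13.9039)
Perimeter = 13.9039

Perimeter at t=0.201: 13.9039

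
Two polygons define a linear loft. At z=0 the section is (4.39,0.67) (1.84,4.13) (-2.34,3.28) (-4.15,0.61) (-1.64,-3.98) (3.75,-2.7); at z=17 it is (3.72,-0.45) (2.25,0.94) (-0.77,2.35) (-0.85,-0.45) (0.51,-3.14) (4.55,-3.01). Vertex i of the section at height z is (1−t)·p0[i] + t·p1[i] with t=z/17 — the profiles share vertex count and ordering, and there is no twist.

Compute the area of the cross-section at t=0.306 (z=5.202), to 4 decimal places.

Cross-section at t=0.306: each vertex is (1-t)·p0[i] + t·p1[i].
  v1: (1-0.306)·(4.39,0.67) + 0.306·(3.72,-0.45) = (4.1850,0.3273)
  v2: (1-0.306)·(1.84,4.13) + 0.306·(2.25,0.94) = (1.9655,3.1539)
  v3: (1-0.306)·(-2.34,3.28) + 0.306·(-0.77,2.35) = (-1.8596,2.9954)
  v4: (1-0.306)·(-4.15,0.61) + 0.306·(-0.85,-0.45) = (-3.1402,0.2856)
  v5: (1-0.306)·(-1.64,-3.98) + 0.306·(0.51,-3.14) = (-0.9821,-3.7230)
  v6: (1-0.306)·(3.75,-2.7) + 0.306·(4.55,-3.01) = (3.9948,-2.7949)
Shoelace sum Σ(x_i·y_{i+1} − x_{i+1}·y_i):
  i=1: 4.1850·3.1539 − 1.9655·0.3273 = +12.5556 (running +12.5556)
  i=2: 1.9655·2.9954 − -1.8596·3.1539 = +11.7522 (running +24.3078)
  i=3: -1.8596·0.2856 − -3.1402·2.9954 = +8.8750 (running +33.1829)
  i=4: -3.1402·-3.7230 − -0.9821·0.2856 = +11.9714 (running +45.1542)
  i=5: -0.9821·-2.7949 − 3.9948·-3.7230 = +17.6173 (running +62.7715)
  i=6: 3.9948·0.3273 − 4.1850·-2.7949 = +13.0039 (running +75.7754)
Area = |Σ|/2 = |75.7754|/2 = 37.8877

Area at t=0.306: 37.8877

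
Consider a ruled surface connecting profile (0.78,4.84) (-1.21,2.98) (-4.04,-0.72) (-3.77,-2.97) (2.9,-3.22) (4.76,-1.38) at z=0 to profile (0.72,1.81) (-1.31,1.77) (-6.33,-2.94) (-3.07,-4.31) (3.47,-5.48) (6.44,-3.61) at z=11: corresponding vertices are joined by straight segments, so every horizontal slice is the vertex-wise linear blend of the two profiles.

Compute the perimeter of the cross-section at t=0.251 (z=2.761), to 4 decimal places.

Cross-section at t=0.251: each vertex is (1-t)·p0[i] + t·p1[i].
  v1: (1-0.251)·(0.78,4.84) + 0.251·(0.72,1.81) = (0.7649,4.0795)
  v2: (1-0.251)·(-1.21,2.98) + 0.251·(-1.31,1.77) = (-1.2351,2.6763)
  v3: (1-0.251)·(-4.04,-0.72) + 0.251·(-6.33,-2.94) = (-4.6148,-1.2772)
  v4: (1-0.251)·(-3.77,-2.97) + 0.251·(-3.07,-4.31) = (-3.5943,-3.3063)
  v5: (1-0.251)·(2.9,-3.22) + 0.251·(3.47,-5.48) = (3.0431,-3.7873)
  v6: (1-0.251)·(4.76,-1.38) + 0.251·(6.44,-3.61) = (5.1817,-1.9397)
Perimeter = Σ |v_{i+1} − v_i|:
  edge 1→2: √(-2.0000² + -1.4032²) = 2.4432 (running 2.4432)
  edge 2→3: √(-3.3797² + -3.9535²) = 5.2012 (running 7.6444)
  edge 3→4: √(1.0205² + -2.0291²) = 2.2713 (running 9.9157)
  edge 4→5: √(6.6374² + -0.4809²) = 6.6548 (running 16.5704)
  edge 5→6: √(2.1386² + 1.8475²) = 2.8261 (running 19.3966)
  edge 6→1: √(-4.4167² + 6.0192²) = 7.4658 (running 26.8624)
Perimeter = 26.8624

Perimeter at t=0.251: 26.8624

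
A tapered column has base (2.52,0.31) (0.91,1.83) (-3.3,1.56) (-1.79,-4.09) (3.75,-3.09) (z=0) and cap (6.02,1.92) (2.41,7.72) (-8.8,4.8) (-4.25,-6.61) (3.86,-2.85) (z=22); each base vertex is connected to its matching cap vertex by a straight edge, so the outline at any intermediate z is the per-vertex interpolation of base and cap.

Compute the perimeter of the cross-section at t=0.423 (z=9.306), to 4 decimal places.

Cross-section at t=0.423: each vertex is (1-t)·p0[i] + t·p1[i].
  v1: (1-0.423)·(2.52,0.31) + 0.423·(6.02,1.92) = (4.0005,0.9910)
  v2: (1-0.423)·(0.91,1.83) + 0.423·(2.41,7.72) = (1.5445,4.3215)
  v3: (1-0.423)·(-3.3,1.56) + 0.423·(-8.8,4.8) = (-5.6265,2.9305)
  v4: (1-0.423)·(-1.79,-4.09) + 0.423·(-4.25,-6.61) = (-2.8306,-5.1560)
  v5: (1-0.423)·(3.75,-3.09) + 0.423·(3.86,-2.85) = (3.7965,-2.9885)
Perimeter = Σ |v_{i+1} − v_i|:
  edge 1→2: √(-2.4560² + 3.3304²) = 4.1381 (running 4.1381)
  edge 2→3: √(-7.1710² + -1.3910²) = 7.3047 (running 11.4427)
  edge 3→4: √(2.7959² + -8.0865²) = 8.5562 (running 19.9989)
  edge 4→5: √(6.6271² + 2.1675²) = 6.9726 (running 26.9715)
  edge 5→1: √(0.2040² + 3.9795²) = 3.9847 (running 30.9562)
Perimeter = 30.9562

Perimeter at t=0.423: 30.9562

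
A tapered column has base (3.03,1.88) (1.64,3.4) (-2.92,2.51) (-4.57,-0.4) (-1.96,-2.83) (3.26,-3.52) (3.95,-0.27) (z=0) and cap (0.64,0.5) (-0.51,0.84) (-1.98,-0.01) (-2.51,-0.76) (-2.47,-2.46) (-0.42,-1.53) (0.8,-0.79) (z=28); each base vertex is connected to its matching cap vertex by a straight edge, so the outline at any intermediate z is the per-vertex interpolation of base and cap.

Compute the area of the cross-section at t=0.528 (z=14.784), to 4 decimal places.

Area at t=0.528: 19.7483

Cross-section at t=0.528: each vertex is (1-t)·p0[i] + t·p1[i].
  v1: (1-0.528)·(3.03,1.88) + 0.528·(0.64,0.5) = (1.7681,1.1514)
  v2: (1-0.528)·(1.64,3.4) + 0.528·(-0.51,0.84) = (0.5048,2.0483)
  v3: (1-0.528)·(-2.92,2.51) + 0.528·(-1.98,-0.01) = (-2.4237,1.1794)
  v4: (1-0.528)·(-4.57,-0.4) + 0.528·(-2.51,-0.76) = (-3.4823,-0.5901)
  v5: (1-0.528)·(-1.96,-2.83) + 0.528·(-2.47,-2.46) = (-2.2293,-2.6346)
  v6: (1-0.528)·(3.26,-3.52) + 0.528·(-0.42,-1.53) = (1.3170,-2.4693)
  v7: (1-0.528)·(3.95,-0.27) + 0.528·(0.8,-0.79) = (2.2868,-0.5446)
Shoelace sum Σ(x_i·y_{i+1} − x_{i+1}·y_i):
  i=1: 1.7681·2.0483 − 0.5048·1.1514 = +3.0404 (running +3.0404)
  i=2: 0.5048·1.1794 − -2.4237·2.0483 = +5.5599 (running +8.6002)
  i=3: -2.4237·-0.5901 − -3.4823·1.1794 = +5.5374 (running +14.1376)
  i=4: -3.4823·-2.6346 − -2.2293·-0.5901 = +7.8592 (running +21.9968)
  i=5: -2.2293·-2.4693 − 1.3170·-2.6346 = +8.9744 (running +30.9712)
  i=6: 1.3170·-0.5446 − 2.2868·-2.4693 = +4.9296 (running +35.9008)
  i=7: 2.2868·1.1514 − 1.7681·-0.5446 = +3.5958 (running +39.4966)
Area = |Σ|/2 = |39.4966|/2 = 19.7483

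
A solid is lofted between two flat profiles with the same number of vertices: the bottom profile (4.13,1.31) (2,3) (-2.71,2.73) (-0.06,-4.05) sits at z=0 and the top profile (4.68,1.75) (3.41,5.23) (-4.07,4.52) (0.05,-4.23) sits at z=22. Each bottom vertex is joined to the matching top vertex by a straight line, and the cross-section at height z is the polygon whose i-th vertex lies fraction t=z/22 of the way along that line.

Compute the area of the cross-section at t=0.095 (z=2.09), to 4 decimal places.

Cross-section at t=0.095: each vertex is (1-t)·p0[i] + t·p1[i].
  v1: (1-0.095)·(4.13,1.31) + 0.095·(4.68,1.75) = (4.1822,1.3518)
  v2: (1-0.095)·(2,3) + 0.095·(3.41,5.23) = (2.1340,3.2119)
  v3: (1-0.095)·(-2.71,2.73) + 0.095·(-4.07,4.52) = (-2.8392,2.9000)
  v4: (1-0.095)·(-0.06,-4.05) + 0.095·(0.05,-4.23) = (-0.0495,-4.0671)
Shoelace sum Σ(x_i·y_{i+1} − x_{i+1}·y_i):
  i=1: 4.1822·3.2119 − 2.1340·1.3518 = +10.5481 (running +10.5481)
  i=2: 2.1340·2.9000 − -2.8392·3.2119 = +15.3076 (running +25.8557)
  i=3: -2.8392·-4.0671 − -0.0495·2.9000 = +11.6910 (running +37.5467)
  i=4: -0.0495·1.3518 − 4.1822·-4.0671 = +16.9426 (running +54.4894)
Area = |Σ|/2 = |54.4894|/2 = 27.2447

Area at t=0.095: 27.2447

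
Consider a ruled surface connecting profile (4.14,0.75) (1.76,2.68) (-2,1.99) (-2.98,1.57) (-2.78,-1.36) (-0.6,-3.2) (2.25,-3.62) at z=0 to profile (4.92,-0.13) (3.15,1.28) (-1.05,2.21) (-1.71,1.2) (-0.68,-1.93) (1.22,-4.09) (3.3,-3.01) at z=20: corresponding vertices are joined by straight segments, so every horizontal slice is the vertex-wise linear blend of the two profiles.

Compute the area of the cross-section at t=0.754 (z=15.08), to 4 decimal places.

Area at t=0.754: 26.9983

Cross-section at t=0.754: each vertex is (1-t)·p0[i] + t·p1[i].
  v1: (1-0.754)·(4.14,0.75) + 0.754·(4.92,-0.13) = (4.7281,0.0865)
  v2: (1-0.754)·(1.76,2.68) + 0.754·(3.15,1.28) = (2.8081,1.6244)
  v3: (1-0.754)·(-2,1.99) + 0.754·(-1.05,2.21) = (-1.2837,2.1559)
  v4: (1-0.754)·(-2.98,1.57) + 0.754·(-1.71,1.2) = (-2.0224,1.2910)
  v5: (1-0.754)·(-2.78,-1.36) + 0.754·(-0.68,-1.93) = (-1.1966,-1.7898)
  v6: (1-0.754)·(-0.6,-3.2) + 0.754·(1.22,-4.09) = (0.7723,-3.8711)
  v7: (1-0.754)·(2.25,-3.62) + 0.754·(3.3,-3.01) = (3.0417,-3.1601)
Shoelace sum Σ(x_i·y_{i+1} − x_{i+1}·y_i):
  i=1: 4.7281·1.6244 − 2.8081·0.0865 = +7.4375 (running +7.4375)
  i=2: 2.8081·2.1559 − -1.2837·1.6244 = +8.1391 (running +15.5766)
  i=3: -1.2837·1.2910 − -2.0224·2.1559 = +2.7028 (running +18.2794)
  i=4: -2.0224·-1.7898 − -1.1966·1.2910 = +5.1645 (running +23.4439)
  i=5: -1.1966·-3.8711 − 0.7723·-1.7898 = +6.0143 (running +29.4583)
  i=6: 0.7723·-3.1601 − 3.0417·-3.8711 = +9.3342 (running +38.7924)
  i=7: 3.0417·0.0865 − 4.7281·-3.1601 = +15.2042 (running +53.9966)
Area = |Σ|/2 = |53.9966|/2 = 26.9983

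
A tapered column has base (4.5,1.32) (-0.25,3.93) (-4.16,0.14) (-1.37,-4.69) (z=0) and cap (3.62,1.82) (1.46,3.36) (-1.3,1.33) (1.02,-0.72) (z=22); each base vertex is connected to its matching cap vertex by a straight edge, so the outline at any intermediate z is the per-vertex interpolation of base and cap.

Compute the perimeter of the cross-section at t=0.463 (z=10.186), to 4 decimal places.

Cross-section at t=0.463: each vertex is (1-t)·p0[i] + t·p1[i].
  v1: (1-0.463)·(4.5,1.32) + 0.463·(3.62,1.82) = (4.0926,1.5515)
  v2: (1-0.463)·(-0.25,3.93) + 0.463·(1.46,3.36) = (0.5417,3.6661)
  v3: (1-0.463)·(-4.16,0.14) + 0.463·(-1.3,1.33) = (-2.8358,0.6910)
  v4: (1-0.463)·(-1.37,-4.69) + 0.463·(1.02,-0.72) = (-0.2634,-2.8519)
Perimeter = Σ |v_{i+1} − v_i|:
  edge 1→2: √(-3.5508² + 2.1146²) = 4.1328 (running 4.1328)
  edge 2→3: √(-3.3776² + -2.9751²) = 4.5010 (running 8.6338)
  edge 3→4: √(2.5724² + -3.5429²) = 4.3782 (running 13.0120)
  edge 4→1: √(4.3560² + 4.4034²) = 6.1939 (running 19.2060)
Perimeter = 19.2060

Perimeter at t=0.463: 19.2060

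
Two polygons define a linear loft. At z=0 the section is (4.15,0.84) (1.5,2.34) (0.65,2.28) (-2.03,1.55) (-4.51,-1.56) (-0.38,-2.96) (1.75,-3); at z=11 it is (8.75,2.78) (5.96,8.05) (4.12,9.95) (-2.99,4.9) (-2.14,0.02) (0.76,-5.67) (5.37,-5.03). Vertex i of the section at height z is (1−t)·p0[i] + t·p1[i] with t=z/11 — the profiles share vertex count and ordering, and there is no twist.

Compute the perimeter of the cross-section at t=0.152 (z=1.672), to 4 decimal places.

Cross-section at t=0.152: each vertex is (1-t)·p0[i] + t·p1[i].
  v1: (1-0.152)·(4.15,0.84) + 0.152·(8.75,2.78) = (4.8492,1.1349)
  v2: (1-0.152)·(1.5,2.34) + 0.152·(5.96,8.05) = (2.1779,3.2079)
  v3: (1-0.152)·(0.65,2.28) + 0.152·(4.12,9.95) = (1.1774,3.4458)
  v4: (1-0.152)·(-2.03,1.55) + 0.152·(-2.99,4.9) = (-2.1759,2.0592)
  v5: (1-0.152)·(-4.51,-1.56) + 0.152·(-2.14,0.02) = (-4.1498,-1.3198)
  v6: (1-0.152)·(-0.38,-2.96) + 0.152·(0.76,-5.67) = (-0.2067,-3.3719)
  v7: (1-0.152)·(1.75,-3) + 0.152·(5.37,-5.03) = (2.3002,-3.3086)
Perimeter = Σ |v_{i+1} − v_i|:
  edge 1→2: √(-2.6713² + 2.0730²) = 3.3813 (running 3.3813)
  edge 2→3: √(-1.0005² + 0.2379²) = 1.0284 (running 4.4097)
  edge 3→4: √(-3.3534² + -1.3866²) = 3.6287 (running 8.0384)
  edge 4→5: √(-1.9738² + -3.3790²) = 3.9133 (running 11.9517)
  edge 5→6: √(3.9430² + -2.0521²) = 4.4451 (running 16.3968)
  edge 6→7: √(2.5070² + 0.0634²) = 2.5078 (running 18.9046)
  edge 7→1: √(2.5490² + 4.4434²) = 5.1226 (running 24.0272)
Perimeter = 24.0272

Perimeter at t=0.152: 24.0272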